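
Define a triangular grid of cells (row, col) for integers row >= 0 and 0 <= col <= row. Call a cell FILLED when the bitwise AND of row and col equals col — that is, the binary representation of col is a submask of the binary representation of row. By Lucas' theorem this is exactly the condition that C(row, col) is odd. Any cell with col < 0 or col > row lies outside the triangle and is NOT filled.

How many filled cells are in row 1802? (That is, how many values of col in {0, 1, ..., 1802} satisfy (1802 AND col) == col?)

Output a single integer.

Answer: 32

Derivation:
1802 in binary = 11100001010
popcount(1802) = number of 1-bits in 11100001010 = 5
A col c satisfies (1802 AND c) == c iff every set bit of c is also set in 1802; each of the 5 set bits of 1802 can independently be on or off in c.
count = 2^5 = 32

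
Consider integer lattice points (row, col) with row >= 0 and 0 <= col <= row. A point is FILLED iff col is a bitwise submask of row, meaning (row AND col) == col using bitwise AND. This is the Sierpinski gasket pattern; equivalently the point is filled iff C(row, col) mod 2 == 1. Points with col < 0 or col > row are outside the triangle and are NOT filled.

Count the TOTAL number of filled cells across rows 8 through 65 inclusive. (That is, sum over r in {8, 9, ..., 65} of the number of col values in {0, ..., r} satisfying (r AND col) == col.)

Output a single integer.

Answer: 708

Derivation:
r8=1000 pc1: +2 =2
r9=1001 pc2: +4 =6
r10=1010 pc2: +4 =10
r11=1011 pc3: +8 =18
r12=1100 pc2: +4 =22
r13=1101 pc3: +8 =30
r14=1110 pc3: +8 =38
r15=1111 pc4: +16 =54
r16=10000 pc1: +2 =56
r17=10001 pc2: +4 =60
r18=10010 pc2: +4 =64
r19=10011 pc3: +8 =72
r20=10100 pc2: +4 =76
r21=10101 pc3: +8 =84
r22=10110 pc3: +8 =92
r23=10111 pc4: +16 =108
r24=11000 pc2: +4 =112
r25=11001 pc3: +8 =120
r26=11010 pc3: +8 =128
r27=11011 pc4: +16 =144
r28=11100 pc3: +8 =152
r29=11101 pc4: +16 =168
r30=11110 pc4: +16 =184
r31=11111 pc5: +32 =216
r32=100000 pc1: +2 =218
r33=100001 pc2: +4 =222
r34=100010 pc2: +4 =226
r35=100011 pc3: +8 =234
r36=100100 pc2: +4 =238
r37=100101 pc3: +8 =246
r38=100110 pc3: +8 =254
r39=100111 pc4: +16 =270
r40=101000 pc2: +4 =274
r41=101001 pc3: +8 =282
r42=101010 pc3: +8 =290
r43=101011 pc4: +16 =306
r44=101100 pc3: +8 =314
r45=101101 pc4: +16 =330
r46=101110 pc4: +16 =346
r47=101111 pc5: +32 =378
r48=110000 pc2: +4 =382
r49=110001 pc3: +8 =390
r50=110010 pc3: +8 =398
r51=110011 pc4: +16 =414
r52=110100 pc3: +8 =422
r53=110101 pc4: +16 =438
r54=110110 pc4: +16 =454
r55=110111 pc5: +32 =486
r56=111000 pc3: +8 =494
r57=111001 pc4: +16 =510
r58=111010 pc4: +16 =526
r59=111011 pc5: +32 =558
r60=111100 pc4: +16 =574
r61=111101 pc5: +32 =606
r62=111110 pc5: +32 =638
r63=111111 pc6: +64 =702
r64=1000000 pc1: +2 =704
r65=1000001 pc2: +4 =708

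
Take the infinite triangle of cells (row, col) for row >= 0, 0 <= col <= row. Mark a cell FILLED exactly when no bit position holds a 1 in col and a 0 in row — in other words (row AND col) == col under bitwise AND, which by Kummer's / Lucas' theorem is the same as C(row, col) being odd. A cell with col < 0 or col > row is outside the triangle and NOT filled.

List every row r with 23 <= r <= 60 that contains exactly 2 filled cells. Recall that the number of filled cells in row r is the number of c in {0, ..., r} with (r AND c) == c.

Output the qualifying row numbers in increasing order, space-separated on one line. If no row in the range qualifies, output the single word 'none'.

Answer: 32

Derivation:
Row r has 2^popcount(r) filled cells, so we need popcount(r) = log2(2) = 1.
Scan r = 23..60 and keep those with exactly 1 one-bits:
r=23=10111 popcount=4 -> skip
r=24=11000 popcount=2 -> skip
r=25=11001 popcount=3 -> skip
r=26=11010 popcount=3 -> skip
r=27=11011 popcount=4 -> skip
r=28=11100 popcount=3 -> skip
r=29=11101 popcount=4 -> skip
r=30=11110 popcount=4 -> skip
r=31=11111 popcount=5 -> skip
r=32=100000 popcount=1 -> KEEP
r=33=100001 popcount=2 -> skip
r=34=100010 popcount=2 -> skip
r=35=100011 popcount=3 -> skip
r=36=100100 popcount=2 -> skip
r=37=100101 popcount=3 -> skip
r=38=100110 popcount=3 -> skip
r=39=100111 popcount=4 -> skip
r=40=101000 popcount=2 -> skip
r=41=101001 popcount=3 -> skip
r=42=101010 popcount=3 -> skip
r=43=101011 popcount=4 -> skip
r=44=101100 popcount=3 -> skip
r=45=101101 popcount=4 -> skip
r=46=101110 popcount=4 -> skip
r=47=101111 popcount=5 -> skip
r=48=110000 popcount=2 -> skip
r=49=110001 popcount=3 -> skip
r=50=110010 popcount=3 -> skip
r=51=110011 popcount=4 -> skip
r=52=110100 popcount=3 -> skip
r=53=110101 popcount=4 -> skip
r=54=110110 popcount=4 -> skip
r=55=110111 popcount=5 -> skip
r=56=111000 popcount=3 -> skip
r=57=111001 popcount=4 -> skip
r=58=111010 popcount=4 -> skip
r=59=111011 popcount=5 -> skip
r=60=111100 popcount=4 -> skip
Kept rows: 32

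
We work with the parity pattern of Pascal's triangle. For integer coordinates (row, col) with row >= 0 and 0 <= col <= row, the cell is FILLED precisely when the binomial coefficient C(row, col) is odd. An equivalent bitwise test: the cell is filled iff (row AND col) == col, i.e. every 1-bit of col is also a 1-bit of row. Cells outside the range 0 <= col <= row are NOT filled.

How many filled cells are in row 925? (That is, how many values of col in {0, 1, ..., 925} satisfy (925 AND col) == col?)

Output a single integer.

925 in binary = 1110011101
popcount(925) = number of 1-bits in 1110011101 = 7
A col c satisfies (925 AND c) == c iff every set bit of c is also set in 925; each of the 7 set bits of 925 can independently be on or off in c.
count = 2^7 = 128

Answer: 128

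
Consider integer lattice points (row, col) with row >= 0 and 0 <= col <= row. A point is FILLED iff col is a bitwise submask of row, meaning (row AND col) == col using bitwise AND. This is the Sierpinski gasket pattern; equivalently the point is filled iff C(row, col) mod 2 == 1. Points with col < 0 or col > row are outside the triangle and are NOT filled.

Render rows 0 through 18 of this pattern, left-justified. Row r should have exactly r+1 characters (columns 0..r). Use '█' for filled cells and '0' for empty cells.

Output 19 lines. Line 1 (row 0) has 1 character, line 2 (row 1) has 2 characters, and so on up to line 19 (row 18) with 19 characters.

Answer: █
██
█0█
████
█000█
██00██
█0█0█0█
████████
█0000000█
██000000██
█0█00000█0█
████0000████
█000█000█000█
██00██00██00██
█0█0█0█0█0█0█0█
████████████████
█000000000000000█
██00000000000000██
█0█0000000000000█0█

Derivation:
r0=0: █
r1=1: ██
r2=10: █0█
r3=11: ████
r4=100: █000█
r5=101: ██00██
r6=110: █0█0█0█
r7=111: ████████
r8=1000: █0000000█
r9=1001: ██000000██
r10=1010: █0█00000█0█
r11=1011: ████0000████
r12=1100: █000█000█000█
r13=1101: ██00██00██00██
r14=1110: █0█0█0█0█0█0█0█
r15=1111: ████████████████
r16=10000: █000000000000000█
r17=10001: ██00000000000000██
r18=10010: █0█0000000000000█0█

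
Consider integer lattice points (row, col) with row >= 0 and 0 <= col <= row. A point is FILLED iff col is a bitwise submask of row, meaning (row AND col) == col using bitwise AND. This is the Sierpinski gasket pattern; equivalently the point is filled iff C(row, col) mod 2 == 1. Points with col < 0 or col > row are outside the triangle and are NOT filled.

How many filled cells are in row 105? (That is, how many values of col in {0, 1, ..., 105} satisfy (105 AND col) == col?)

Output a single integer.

Answer: 16

Derivation:
105 in binary = 1101001
popcount(105) = number of 1-bits in 1101001 = 4
A col c satisfies (105 AND c) == c iff every set bit of c is also set in 105; each of the 4 set bits of 105 can independently be on or off in c.
count = 2^4 = 16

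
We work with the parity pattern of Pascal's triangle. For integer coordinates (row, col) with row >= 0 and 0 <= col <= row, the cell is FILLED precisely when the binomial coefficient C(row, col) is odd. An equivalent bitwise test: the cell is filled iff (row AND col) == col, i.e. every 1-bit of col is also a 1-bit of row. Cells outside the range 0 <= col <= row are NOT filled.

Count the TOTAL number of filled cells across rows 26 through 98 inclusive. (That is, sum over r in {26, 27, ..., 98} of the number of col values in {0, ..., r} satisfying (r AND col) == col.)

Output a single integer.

r26=11010 pc3: +8 =8
r27=11011 pc4: +16 =24
r28=11100 pc3: +8 =32
r29=11101 pc4: +16 =48
r30=11110 pc4: +16 =64
r31=11111 pc5: +32 =96
r32=100000 pc1: +2 =98
r33=100001 pc2: +4 =102
r34=100010 pc2: +4 =106
r35=100011 pc3: +8 =114
r36=100100 pc2: +4 =118
r37=100101 pc3: +8 =126
r38=100110 pc3: +8 =134
r39=100111 pc4: +16 =150
r40=101000 pc2: +4 =154
r41=101001 pc3: +8 =162
r42=101010 pc3: +8 =170
r43=101011 pc4: +16 =186
r44=101100 pc3: +8 =194
r45=101101 pc4: +16 =210
r46=101110 pc4: +16 =226
r47=101111 pc5: +32 =258
r48=110000 pc2: +4 =262
r49=110001 pc3: +8 =270
r50=110010 pc3: +8 =278
r51=110011 pc4: +16 =294
r52=110100 pc3: +8 =302
r53=110101 pc4: +16 =318
r54=110110 pc4: +16 =334
r55=110111 pc5: +32 =366
r56=111000 pc3: +8 =374
r57=111001 pc4: +16 =390
r58=111010 pc4: +16 =406
r59=111011 pc5: +32 =438
r60=111100 pc4: +16 =454
r61=111101 pc5: +32 =486
r62=111110 pc5: +32 =518
r63=111111 pc6: +64 =582
r64=1000000 pc1: +2 =584
r65=1000001 pc2: +4 =588
r66=1000010 pc2: +4 =592
r67=1000011 pc3: +8 =600
r68=1000100 pc2: +4 =604
r69=1000101 pc3: +8 =612
r70=1000110 pc3: +8 =620
r71=1000111 pc4: +16 =636
r72=1001000 pc2: +4 =640
r73=1001001 pc3: +8 =648
r74=1001010 pc3: +8 =656
r75=1001011 pc4: +16 =672
r76=1001100 pc3: +8 =680
r77=1001101 pc4: +16 =696
r78=1001110 pc4: +16 =712
r79=1001111 pc5: +32 =744
r80=1010000 pc2: +4 =748
r81=1010001 pc3: +8 =756
r82=1010010 pc3: +8 =764
r83=1010011 pc4: +16 =780
r84=1010100 pc3: +8 =788
r85=1010101 pc4: +16 =804
r86=1010110 pc4: +16 =820
r87=1010111 pc5: +32 =852
r88=1011000 pc3: +8 =860
r89=1011001 pc4: +16 =876
r90=1011010 pc4: +16 =892
r91=1011011 pc5: +32 =924
r92=1011100 pc4: +16 =940
r93=1011101 pc5: +32 =972
r94=1011110 pc5: +32 =1004
r95=1011111 pc6: +64 =1068
r96=1100000 pc2: +4 =1072
r97=1100001 pc3: +8 =1080
r98=1100010 pc3: +8 =1088

Answer: 1088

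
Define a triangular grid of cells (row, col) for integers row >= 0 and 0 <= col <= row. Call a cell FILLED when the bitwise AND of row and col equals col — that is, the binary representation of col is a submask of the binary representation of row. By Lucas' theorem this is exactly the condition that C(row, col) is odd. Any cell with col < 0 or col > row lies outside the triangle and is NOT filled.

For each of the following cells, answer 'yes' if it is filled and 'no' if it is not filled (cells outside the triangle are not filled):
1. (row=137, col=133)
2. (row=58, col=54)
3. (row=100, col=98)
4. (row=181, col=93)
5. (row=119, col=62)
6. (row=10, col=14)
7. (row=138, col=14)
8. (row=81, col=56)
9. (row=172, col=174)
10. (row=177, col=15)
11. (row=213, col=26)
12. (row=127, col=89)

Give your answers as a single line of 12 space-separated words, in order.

Answer: no no no no no no no no no no no yes

Derivation:
(137,133): row=0b10001001, col=0b10000101, row AND col = 0b10000001 = 129; 129 != 133 -> empty
(58,54): row=0b111010, col=0b110110, row AND col = 0b110010 = 50; 50 != 54 -> empty
(100,98): row=0b1100100, col=0b1100010, row AND col = 0b1100000 = 96; 96 != 98 -> empty
(181,93): row=0b10110101, col=0b1011101, row AND col = 0b10101 = 21; 21 != 93 -> empty
(119,62): row=0b1110111, col=0b111110, row AND col = 0b110110 = 54; 54 != 62 -> empty
(10,14): col outside [0, 10] -> not filled
(138,14): row=0b10001010, col=0b1110, row AND col = 0b1010 = 10; 10 != 14 -> empty
(81,56): row=0b1010001, col=0b111000, row AND col = 0b10000 = 16; 16 != 56 -> empty
(172,174): col outside [0, 172] -> not filled
(177,15): row=0b10110001, col=0b1111, row AND col = 0b1 = 1; 1 != 15 -> empty
(213,26): row=0b11010101, col=0b11010, row AND col = 0b10000 = 16; 16 != 26 -> empty
(127,89): row=0b1111111, col=0b1011001, row AND col = 0b1011001 = 89; 89 == 89 -> filled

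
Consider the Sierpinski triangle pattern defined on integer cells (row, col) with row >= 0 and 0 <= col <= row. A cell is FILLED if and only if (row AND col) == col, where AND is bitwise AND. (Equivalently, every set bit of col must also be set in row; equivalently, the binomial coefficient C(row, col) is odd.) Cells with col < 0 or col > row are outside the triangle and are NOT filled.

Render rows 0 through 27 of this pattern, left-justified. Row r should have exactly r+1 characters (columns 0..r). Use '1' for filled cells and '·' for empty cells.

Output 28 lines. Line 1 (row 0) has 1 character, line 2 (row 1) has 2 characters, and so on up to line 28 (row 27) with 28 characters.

Answer: 1
11
1·1
1111
1···1
11··11
1·1·1·1
11111111
1·······1
11······11
1·1·····1·1
1111····1111
1···1···1···1
11··11··11··11
1·1·1·1·1·1·1·1
1111111111111111
1···············1
11··············11
1·1·············1·1
1111············1111
1···1···········1···1
11··11··········11··11
1·1·1·1·········1·1·1·1
11111111········11111111
1·······1·······1·······1
11······11······11······11
1·1·····1·1·····1·1·····1·1
1111····1111····1111····1111

Derivation:
r0=0: 1
r1=1: 11
r2=10: 1·1
r3=11: 1111
r4=100: 1···1
r5=101: 11··11
r6=110: 1·1·1·1
r7=111: 11111111
r8=1000: 1·······1
r9=1001: 11······11
r10=1010: 1·1·····1·1
r11=1011: 1111····1111
r12=1100: 1···1···1···1
r13=1101: 11··11··11··11
r14=1110: 1·1·1·1·1·1·1·1
r15=1111: 1111111111111111
r16=10000: 1···············1
r17=10001: 11··············11
r18=10010: 1·1·············1·1
r19=10011: 1111············1111
r20=10100: 1···1···········1···1
r21=10101: 11··11··········11··11
r22=10110: 1·1·1·1·········1·1·1·1
r23=10111: 11111111········11111111
r24=11000: 1·······1·······1·······1
r25=11001: 11······11······11······11
r26=11010: 1·1·····1·1·····1·1·····1·1
r27=11011: 1111····1111····1111····1111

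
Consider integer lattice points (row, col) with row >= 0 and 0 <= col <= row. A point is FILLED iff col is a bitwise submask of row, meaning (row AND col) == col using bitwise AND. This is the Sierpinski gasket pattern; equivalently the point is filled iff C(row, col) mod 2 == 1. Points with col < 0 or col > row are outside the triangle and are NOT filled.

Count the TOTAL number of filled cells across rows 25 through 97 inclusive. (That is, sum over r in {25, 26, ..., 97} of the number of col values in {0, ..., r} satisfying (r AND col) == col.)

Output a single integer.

r25=11001 pc3: +8 =8
r26=11010 pc3: +8 =16
r27=11011 pc4: +16 =32
r28=11100 pc3: +8 =40
r29=11101 pc4: +16 =56
r30=11110 pc4: +16 =72
r31=11111 pc5: +32 =104
r32=100000 pc1: +2 =106
r33=100001 pc2: +4 =110
r34=100010 pc2: +4 =114
r35=100011 pc3: +8 =122
r36=100100 pc2: +4 =126
r37=100101 pc3: +8 =134
r38=100110 pc3: +8 =142
r39=100111 pc4: +16 =158
r40=101000 pc2: +4 =162
r41=101001 pc3: +8 =170
r42=101010 pc3: +8 =178
r43=101011 pc4: +16 =194
r44=101100 pc3: +8 =202
r45=101101 pc4: +16 =218
r46=101110 pc4: +16 =234
r47=101111 pc5: +32 =266
r48=110000 pc2: +4 =270
r49=110001 pc3: +8 =278
r50=110010 pc3: +8 =286
r51=110011 pc4: +16 =302
r52=110100 pc3: +8 =310
r53=110101 pc4: +16 =326
r54=110110 pc4: +16 =342
r55=110111 pc5: +32 =374
r56=111000 pc3: +8 =382
r57=111001 pc4: +16 =398
r58=111010 pc4: +16 =414
r59=111011 pc5: +32 =446
r60=111100 pc4: +16 =462
r61=111101 pc5: +32 =494
r62=111110 pc5: +32 =526
r63=111111 pc6: +64 =590
r64=1000000 pc1: +2 =592
r65=1000001 pc2: +4 =596
r66=1000010 pc2: +4 =600
r67=1000011 pc3: +8 =608
r68=1000100 pc2: +4 =612
r69=1000101 pc3: +8 =620
r70=1000110 pc3: +8 =628
r71=1000111 pc4: +16 =644
r72=1001000 pc2: +4 =648
r73=1001001 pc3: +8 =656
r74=1001010 pc3: +8 =664
r75=1001011 pc4: +16 =680
r76=1001100 pc3: +8 =688
r77=1001101 pc4: +16 =704
r78=1001110 pc4: +16 =720
r79=1001111 pc5: +32 =752
r80=1010000 pc2: +4 =756
r81=1010001 pc3: +8 =764
r82=1010010 pc3: +8 =772
r83=1010011 pc4: +16 =788
r84=1010100 pc3: +8 =796
r85=1010101 pc4: +16 =812
r86=1010110 pc4: +16 =828
r87=1010111 pc5: +32 =860
r88=1011000 pc3: +8 =868
r89=1011001 pc4: +16 =884
r90=1011010 pc4: +16 =900
r91=1011011 pc5: +32 =932
r92=1011100 pc4: +16 =948
r93=1011101 pc5: +32 =980
r94=1011110 pc5: +32 =1012
r95=1011111 pc6: +64 =1076
r96=1100000 pc2: +4 =1080
r97=1100001 pc3: +8 =1088

Answer: 1088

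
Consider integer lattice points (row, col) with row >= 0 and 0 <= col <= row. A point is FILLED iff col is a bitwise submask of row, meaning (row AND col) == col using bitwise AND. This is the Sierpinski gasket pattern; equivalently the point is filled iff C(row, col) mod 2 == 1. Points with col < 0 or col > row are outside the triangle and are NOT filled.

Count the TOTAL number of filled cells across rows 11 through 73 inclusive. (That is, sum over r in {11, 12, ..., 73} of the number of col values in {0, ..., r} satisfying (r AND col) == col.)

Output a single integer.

r11=1011 pc3: +8 =8
r12=1100 pc2: +4 =12
r13=1101 pc3: +8 =20
r14=1110 pc3: +8 =28
r15=1111 pc4: +16 =44
r16=10000 pc1: +2 =46
r17=10001 pc2: +4 =50
r18=10010 pc2: +4 =54
r19=10011 pc3: +8 =62
r20=10100 pc2: +4 =66
r21=10101 pc3: +8 =74
r22=10110 pc3: +8 =82
r23=10111 pc4: +16 =98
r24=11000 pc2: +4 =102
r25=11001 pc3: +8 =110
r26=11010 pc3: +8 =118
r27=11011 pc4: +16 =134
r28=11100 pc3: +8 =142
r29=11101 pc4: +16 =158
r30=11110 pc4: +16 =174
r31=11111 pc5: +32 =206
r32=100000 pc1: +2 =208
r33=100001 pc2: +4 =212
r34=100010 pc2: +4 =216
r35=100011 pc3: +8 =224
r36=100100 pc2: +4 =228
r37=100101 pc3: +8 =236
r38=100110 pc3: +8 =244
r39=100111 pc4: +16 =260
r40=101000 pc2: +4 =264
r41=101001 pc3: +8 =272
r42=101010 pc3: +8 =280
r43=101011 pc4: +16 =296
r44=101100 pc3: +8 =304
r45=101101 pc4: +16 =320
r46=101110 pc4: +16 =336
r47=101111 pc5: +32 =368
r48=110000 pc2: +4 =372
r49=110001 pc3: +8 =380
r50=110010 pc3: +8 =388
r51=110011 pc4: +16 =404
r52=110100 pc3: +8 =412
r53=110101 pc4: +16 =428
r54=110110 pc4: +16 =444
r55=110111 pc5: +32 =476
r56=111000 pc3: +8 =484
r57=111001 pc4: +16 =500
r58=111010 pc4: +16 =516
r59=111011 pc5: +32 =548
r60=111100 pc4: +16 =564
r61=111101 pc5: +32 =596
r62=111110 pc5: +32 =628
r63=111111 pc6: +64 =692
r64=1000000 pc1: +2 =694
r65=1000001 pc2: +4 =698
r66=1000010 pc2: +4 =702
r67=1000011 pc3: +8 =710
r68=1000100 pc2: +4 =714
r69=1000101 pc3: +8 =722
r70=1000110 pc3: +8 =730
r71=1000111 pc4: +16 =746
r72=1001000 pc2: +4 =750
r73=1001001 pc3: +8 =758

Answer: 758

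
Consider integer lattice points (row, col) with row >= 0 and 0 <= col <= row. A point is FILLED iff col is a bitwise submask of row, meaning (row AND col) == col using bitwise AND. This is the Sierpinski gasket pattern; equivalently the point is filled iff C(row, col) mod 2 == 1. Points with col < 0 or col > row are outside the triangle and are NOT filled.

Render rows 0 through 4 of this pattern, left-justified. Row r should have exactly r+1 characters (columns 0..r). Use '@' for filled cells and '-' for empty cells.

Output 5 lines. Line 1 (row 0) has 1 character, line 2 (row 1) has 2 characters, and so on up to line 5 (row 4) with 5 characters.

r0=0: @
r1=1: @@
r2=10: @-@
r3=11: @@@@
r4=100: @---@

Answer: @
@@
@-@
@@@@
@---@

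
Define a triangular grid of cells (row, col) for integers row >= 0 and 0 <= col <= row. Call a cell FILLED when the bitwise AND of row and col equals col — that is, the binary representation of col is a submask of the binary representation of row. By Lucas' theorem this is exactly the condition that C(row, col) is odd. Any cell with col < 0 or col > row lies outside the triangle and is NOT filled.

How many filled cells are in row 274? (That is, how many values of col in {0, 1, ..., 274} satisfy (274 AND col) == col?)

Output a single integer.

274 in binary = 100010010
popcount(274) = number of 1-bits in 100010010 = 3
A col c satisfies (274 AND c) == c iff every set bit of c is also set in 274; each of the 3 set bits of 274 can independently be on or off in c.
count = 2^3 = 8

Answer: 8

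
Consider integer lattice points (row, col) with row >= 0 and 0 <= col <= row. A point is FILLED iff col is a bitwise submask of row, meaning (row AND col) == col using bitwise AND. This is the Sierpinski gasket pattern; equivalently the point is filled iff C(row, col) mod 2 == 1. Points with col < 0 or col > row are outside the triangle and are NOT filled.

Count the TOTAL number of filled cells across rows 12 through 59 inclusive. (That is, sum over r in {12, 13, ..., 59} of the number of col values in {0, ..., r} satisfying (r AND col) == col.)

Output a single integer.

Answer: 540

Derivation:
r12=1100 pc2: +4 =4
r13=1101 pc3: +8 =12
r14=1110 pc3: +8 =20
r15=1111 pc4: +16 =36
r16=10000 pc1: +2 =38
r17=10001 pc2: +4 =42
r18=10010 pc2: +4 =46
r19=10011 pc3: +8 =54
r20=10100 pc2: +4 =58
r21=10101 pc3: +8 =66
r22=10110 pc3: +8 =74
r23=10111 pc4: +16 =90
r24=11000 pc2: +4 =94
r25=11001 pc3: +8 =102
r26=11010 pc3: +8 =110
r27=11011 pc4: +16 =126
r28=11100 pc3: +8 =134
r29=11101 pc4: +16 =150
r30=11110 pc4: +16 =166
r31=11111 pc5: +32 =198
r32=100000 pc1: +2 =200
r33=100001 pc2: +4 =204
r34=100010 pc2: +4 =208
r35=100011 pc3: +8 =216
r36=100100 pc2: +4 =220
r37=100101 pc3: +8 =228
r38=100110 pc3: +8 =236
r39=100111 pc4: +16 =252
r40=101000 pc2: +4 =256
r41=101001 pc3: +8 =264
r42=101010 pc3: +8 =272
r43=101011 pc4: +16 =288
r44=101100 pc3: +8 =296
r45=101101 pc4: +16 =312
r46=101110 pc4: +16 =328
r47=101111 pc5: +32 =360
r48=110000 pc2: +4 =364
r49=110001 pc3: +8 =372
r50=110010 pc3: +8 =380
r51=110011 pc4: +16 =396
r52=110100 pc3: +8 =404
r53=110101 pc4: +16 =420
r54=110110 pc4: +16 =436
r55=110111 pc5: +32 =468
r56=111000 pc3: +8 =476
r57=111001 pc4: +16 =492
r58=111010 pc4: +16 =508
r59=111011 pc5: +32 =540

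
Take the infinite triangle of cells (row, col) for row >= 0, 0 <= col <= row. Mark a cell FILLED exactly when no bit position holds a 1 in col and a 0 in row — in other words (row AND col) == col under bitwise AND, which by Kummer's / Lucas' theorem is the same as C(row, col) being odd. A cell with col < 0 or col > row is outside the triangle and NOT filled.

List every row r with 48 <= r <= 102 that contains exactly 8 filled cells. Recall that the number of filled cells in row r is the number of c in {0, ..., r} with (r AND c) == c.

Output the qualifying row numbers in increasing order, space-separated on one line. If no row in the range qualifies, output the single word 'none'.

Row r has 2^popcount(r) filled cells, so we need popcount(r) = log2(8) = 3.
Scan r = 48..102 and keep those with exactly 3 one-bits:
r=48=110000 popcount=2 -> skip
r=49=110001 popcount=3 -> KEEP
r=50=110010 popcount=3 -> KEEP
r=51=110011 popcount=4 -> skip
r=52=110100 popcount=3 -> KEEP
r=53=110101 popcount=4 -> skip
r=54=110110 popcount=4 -> skip
r=55=110111 popcount=5 -> skip
r=56=111000 popcount=3 -> KEEP
r=57=111001 popcount=4 -> skip
r=58=111010 popcount=4 -> skip
r=59=111011 popcount=5 -> skip
r=60=111100 popcount=4 -> skip
r=61=111101 popcount=5 -> skip
r=62=111110 popcount=5 -> skip
r=63=111111 popcount=6 -> skip
r=64=1000000 popcount=1 -> skip
r=65=1000001 popcount=2 -> skip
r=66=1000010 popcount=2 -> skip
r=67=1000011 popcount=3 -> KEEP
r=68=1000100 popcount=2 -> skip
r=69=1000101 popcount=3 -> KEEP
r=70=1000110 popcount=3 -> KEEP
r=71=1000111 popcount=4 -> skip
r=72=1001000 popcount=2 -> skip
r=73=1001001 popcount=3 -> KEEP
r=74=1001010 popcount=3 -> KEEP
r=75=1001011 popcount=4 -> skip
r=76=1001100 popcount=3 -> KEEP
r=77=1001101 popcount=4 -> skip
r=78=1001110 popcount=4 -> skip
r=79=1001111 popcount=5 -> skip
r=80=1010000 popcount=2 -> skip
r=81=1010001 popcount=3 -> KEEP
r=82=1010010 popcount=3 -> KEEP
r=83=1010011 popcount=4 -> skip
r=84=1010100 popcount=3 -> KEEP
r=85=1010101 popcount=4 -> skip
r=86=1010110 popcount=4 -> skip
r=87=1010111 popcount=5 -> skip
r=88=1011000 popcount=3 -> KEEP
r=89=1011001 popcount=4 -> skip
r=90=1011010 popcount=4 -> skip
r=91=1011011 popcount=5 -> skip
r=92=1011100 popcount=4 -> skip
r=93=1011101 popcount=5 -> skip
r=94=1011110 popcount=5 -> skip
r=95=1011111 popcount=6 -> skip
r=96=1100000 popcount=2 -> skip
r=97=1100001 popcount=3 -> KEEP
r=98=1100010 popcount=3 -> KEEP
r=99=1100011 popcount=4 -> skip
r=100=1100100 popcount=3 -> KEEP
r=101=1100101 popcount=4 -> skip
r=102=1100110 popcount=4 -> skip
Kept rows: 49 50 52 56 67 69 70 73 74 76 81 82 84 88 97 98 100

Answer: 49 50 52 56 67 69 70 73 74 76 81 82 84 88 97 98 100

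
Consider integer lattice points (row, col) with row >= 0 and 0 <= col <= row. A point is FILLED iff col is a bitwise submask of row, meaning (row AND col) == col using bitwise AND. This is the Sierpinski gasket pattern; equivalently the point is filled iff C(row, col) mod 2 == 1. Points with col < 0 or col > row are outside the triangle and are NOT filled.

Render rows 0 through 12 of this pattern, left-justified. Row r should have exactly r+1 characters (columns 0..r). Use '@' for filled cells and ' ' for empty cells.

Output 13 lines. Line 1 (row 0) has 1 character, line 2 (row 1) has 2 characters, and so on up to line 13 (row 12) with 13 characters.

r0=0: @
r1=1: @@
r2=10: @ @
r3=11: @@@@
r4=100: @   @
r5=101: @@  @@
r6=110: @ @ @ @
r7=111: @@@@@@@@
r8=1000: @       @
r9=1001: @@      @@
r10=1010: @ @     @ @
r11=1011: @@@@    @@@@
r12=1100: @   @   @   @

Answer: @
@@
@ @
@@@@
@   @
@@  @@
@ @ @ @
@@@@@@@@
@       @
@@      @@
@ @     @ @
@@@@    @@@@
@   @   @   @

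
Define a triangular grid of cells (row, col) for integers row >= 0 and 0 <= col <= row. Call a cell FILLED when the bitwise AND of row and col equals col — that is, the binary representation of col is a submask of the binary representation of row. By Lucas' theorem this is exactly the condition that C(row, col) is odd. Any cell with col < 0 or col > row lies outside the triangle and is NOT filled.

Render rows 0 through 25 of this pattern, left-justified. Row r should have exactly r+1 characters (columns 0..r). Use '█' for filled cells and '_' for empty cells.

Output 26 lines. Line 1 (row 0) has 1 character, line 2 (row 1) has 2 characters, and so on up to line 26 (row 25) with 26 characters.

r0=0: █
r1=1: ██
r2=10: █_█
r3=11: ████
r4=100: █___█
r5=101: ██__██
r6=110: █_█_█_█
r7=111: ████████
r8=1000: █_______█
r9=1001: ██______██
r10=1010: █_█_____█_█
r11=1011: ████____████
r12=1100: █___█___█___█
r13=1101: ██__██__██__██
r14=1110: █_█_█_█_█_█_█_█
r15=1111: ████████████████
r16=10000: █_______________█
r17=10001: ██______________██
r18=10010: █_█_____________█_█
r19=10011: ████____________████
r20=10100: █___█___________█___█
r21=10101: ██__██__________██__██
r22=10110: █_█_█_█_________█_█_█_█
r23=10111: ████████________████████
r24=11000: █_______█_______█_______█
r25=11001: ██______██______██______██

Answer: █
██
█_█
████
█___█
██__██
█_█_█_█
████████
█_______█
██______██
█_█_____█_█
████____████
█___█___█___█
██__██__██__██
█_█_█_█_█_█_█_█
████████████████
█_______________█
██______________██
█_█_____________█_█
████____________████
█___█___________█___█
██__██__________██__██
█_█_█_█_________█_█_█_█
████████________████████
█_______█_______█_______█
██______██______██______██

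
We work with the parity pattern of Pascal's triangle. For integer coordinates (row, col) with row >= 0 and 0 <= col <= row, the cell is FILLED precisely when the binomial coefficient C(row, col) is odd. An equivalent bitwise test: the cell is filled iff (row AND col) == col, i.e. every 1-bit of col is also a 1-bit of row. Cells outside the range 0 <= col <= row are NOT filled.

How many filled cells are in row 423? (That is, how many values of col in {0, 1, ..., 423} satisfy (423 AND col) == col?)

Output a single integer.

423 in binary = 110100111
popcount(423) = number of 1-bits in 110100111 = 6
A col c satisfies (423 AND c) == c iff every set bit of c is also set in 423; each of the 6 set bits of 423 can independently be on or off in c.
count = 2^6 = 64

Answer: 64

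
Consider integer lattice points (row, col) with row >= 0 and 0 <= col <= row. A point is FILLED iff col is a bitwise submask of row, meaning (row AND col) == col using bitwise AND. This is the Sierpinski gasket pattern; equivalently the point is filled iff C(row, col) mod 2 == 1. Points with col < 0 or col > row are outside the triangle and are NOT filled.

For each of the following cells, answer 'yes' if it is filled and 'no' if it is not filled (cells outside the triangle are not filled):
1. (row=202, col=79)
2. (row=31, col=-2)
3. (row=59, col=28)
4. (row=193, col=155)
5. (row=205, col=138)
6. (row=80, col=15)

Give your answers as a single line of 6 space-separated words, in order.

Answer: no no no no no no

Derivation:
(202,79): row=0b11001010, col=0b1001111, row AND col = 0b1001010 = 74; 74 != 79 -> empty
(31,-2): col outside [0, 31] -> not filled
(59,28): row=0b111011, col=0b11100, row AND col = 0b11000 = 24; 24 != 28 -> empty
(193,155): row=0b11000001, col=0b10011011, row AND col = 0b10000001 = 129; 129 != 155 -> empty
(205,138): row=0b11001101, col=0b10001010, row AND col = 0b10001000 = 136; 136 != 138 -> empty
(80,15): row=0b1010000, col=0b1111, row AND col = 0b0 = 0; 0 != 15 -> empty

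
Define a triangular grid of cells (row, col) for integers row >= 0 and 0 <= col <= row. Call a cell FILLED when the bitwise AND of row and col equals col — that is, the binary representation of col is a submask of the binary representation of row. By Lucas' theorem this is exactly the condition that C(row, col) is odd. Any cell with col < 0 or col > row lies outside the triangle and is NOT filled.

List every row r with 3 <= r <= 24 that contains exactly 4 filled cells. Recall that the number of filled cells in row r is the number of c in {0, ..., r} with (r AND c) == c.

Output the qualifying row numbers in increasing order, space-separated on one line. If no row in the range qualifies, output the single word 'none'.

Row r has 2^popcount(r) filled cells, so we need popcount(r) = log2(4) = 2.
Scan r = 3..24 and keep those with exactly 2 one-bits:
r=3=11 popcount=2 -> KEEP
r=4=100 popcount=1 -> skip
r=5=101 popcount=2 -> KEEP
r=6=110 popcount=2 -> KEEP
r=7=111 popcount=3 -> skip
r=8=1000 popcount=1 -> skip
r=9=1001 popcount=2 -> KEEP
r=10=1010 popcount=2 -> KEEP
r=11=1011 popcount=3 -> skip
r=12=1100 popcount=2 -> KEEP
r=13=1101 popcount=3 -> skip
r=14=1110 popcount=3 -> skip
r=15=1111 popcount=4 -> skip
r=16=10000 popcount=1 -> skip
r=17=10001 popcount=2 -> KEEP
r=18=10010 popcount=2 -> KEEP
r=19=10011 popcount=3 -> skip
r=20=10100 popcount=2 -> KEEP
r=21=10101 popcount=3 -> skip
r=22=10110 popcount=3 -> skip
r=23=10111 popcount=4 -> skip
r=24=11000 popcount=2 -> KEEP
Kept rows: 3 5 6 9 10 12 17 18 20 24

Answer: 3 5 6 9 10 12 17 18 20 24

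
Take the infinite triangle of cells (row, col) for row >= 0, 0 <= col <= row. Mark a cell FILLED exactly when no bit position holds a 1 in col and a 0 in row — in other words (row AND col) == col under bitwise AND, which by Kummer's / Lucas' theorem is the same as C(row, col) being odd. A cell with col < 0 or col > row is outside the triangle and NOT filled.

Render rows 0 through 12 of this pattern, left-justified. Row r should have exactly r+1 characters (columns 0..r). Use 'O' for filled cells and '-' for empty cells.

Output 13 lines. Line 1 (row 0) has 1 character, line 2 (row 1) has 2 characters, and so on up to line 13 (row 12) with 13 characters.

r0=0: O
r1=1: OO
r2=10: O-O
r3=11: OOOO
r4=100: O---O
r5=101: OO--OO
r6=110: O-O-O-O
r7=111: OOOOOOOO
r8=1000: O-------O
r9=1001: OO------OO
r10=1010: O-O-----O-O
r11=1011: OOOO----OOOO
r12=1100: O---O---O---O

Answer: O
OO
O-O
OOOO
O---O
OO--OO
O-O-O-O
OOOOOOOO
O-------O
OO------OO
O-O-----O-O
OOOO----OOOO
O---O---O---O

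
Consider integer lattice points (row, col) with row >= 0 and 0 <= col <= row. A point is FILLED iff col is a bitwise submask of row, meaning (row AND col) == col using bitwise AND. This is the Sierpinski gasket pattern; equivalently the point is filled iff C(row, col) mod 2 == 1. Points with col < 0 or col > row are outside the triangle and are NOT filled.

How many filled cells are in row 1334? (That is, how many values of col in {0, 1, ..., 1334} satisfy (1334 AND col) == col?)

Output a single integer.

Answer: 64

Derivation:
1334 in binary = 10100110110
popcount(1334) = number of 1-bits in 10100110110 = 6
A col c satisfies (1334 AND c) == c iff every set bit of c is also set in 1334; each of the 6 set bits of 1334 can independently be on or off in c.
count = 2^6 = 64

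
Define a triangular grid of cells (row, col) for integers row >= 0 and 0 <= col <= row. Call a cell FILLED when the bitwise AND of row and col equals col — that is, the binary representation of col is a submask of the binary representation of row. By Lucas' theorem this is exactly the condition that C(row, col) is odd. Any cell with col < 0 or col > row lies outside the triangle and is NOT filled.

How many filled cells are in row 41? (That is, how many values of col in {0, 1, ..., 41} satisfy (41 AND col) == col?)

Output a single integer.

Answer: 8

Derivation:
41 in binary = 101001
popcount(41) = number of 1-bits in 101001 = 3
A col c satisfies (41 AND c) == c iff every set bit of c is also set in 41; each of the 3 set bits of 41 can independently be on or off in c.
count = 2^3 = 8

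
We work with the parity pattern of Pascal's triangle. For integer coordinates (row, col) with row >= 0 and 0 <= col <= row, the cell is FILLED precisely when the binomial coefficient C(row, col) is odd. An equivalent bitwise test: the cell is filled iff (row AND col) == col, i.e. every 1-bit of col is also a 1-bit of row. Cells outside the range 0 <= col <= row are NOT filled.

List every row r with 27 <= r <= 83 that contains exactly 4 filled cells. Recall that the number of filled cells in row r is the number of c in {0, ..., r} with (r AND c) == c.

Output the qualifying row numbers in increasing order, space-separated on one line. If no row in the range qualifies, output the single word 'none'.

Row r has 2^popcount(r) filled cells, so we need popcount(r) = log2(4) = 2.
Scan r = 27..83 and keep those with exactly 2 one-bits:
r=27=11011 popcount=4 -> skip
r=28=11100 popcount=3 -> skip
r=29=11101 popcount=4 -> skip
r=30=11110 popcount=4 -> skip
r=31=11111 popcount=5 -> skip
r=32=100000 popcount=1 -> skip
r=33=100001 popcount=2 -> KEEP
r=34=100010 popcount=2 -> KEEP
r=35=100011 popcount=3 -> skip
r=36=100100 popcount=2 -> KEEP
r=37=100101 popcount=3 -> skip
r=38=100110 popcount=3 -> skip
r=39=100111 popcount=4 -> skip
r=40=101000 popcount=2 -> KEEP
r=41=101001 popcount=3 -> skip
r=42=101010 popcount=3 -> skip
r=43=101011 popcount=4 -> skip
r=44=101100 popcount=3 -> skip
r=45=101101 popcount=4 -> skip
r=46=101110 popcount=4 -> skip
r=47=101111 popcount=5 -> skip
r=48=110000 popcount=2 -> KEEP
r=49=110001 popcount=3 -> skip
r=50=110010 popcount=3 -> skip
r=51=110011 popcount=4 -> skip
r=52=110100 popcount=3 -> skip
r=53=110101 popcount=4 -> skip
r=54=110110 popcount=4 -> skip
r=55=110111 popcount=5 -> skip
r=56=111000 popcount=3 -> skip
r=57=111001 popcount=4 -> skip
r=58=111010 popcount=4 -> skip
r=59=111011 popcount=5 -> skip
r=60=111100 popcount=4 -> skip
r=61=111101 popcount=5 -> skip
r=62=111110 popcount=5 -> skip
r=63=111111 popcount=6 -> skip
r=64=1000000 popcount=1 -> skip
r=65=1000001 popcount=2 -> KEEP
r=66=1000010 popcount=2 -> KEEP
r=67=1000011 popcount=3 -> skip
r=68=1000100 popcount=2 -> KEEP
r=69=1000101 popcount=3 -> skip
r=70=1000110 popcount=3 -> skip
r=71=1000111 popcount=4 -> skip
r=72=1001000 popcount=2 -> KEEP
r=73=1001001 popcount=3 -> skip
r=74=1001010 popcount=3 -> skip
r=75=1001011 popcount=4 -> skip
r=76=1001100 popcount=3 -> skip
r=77=1001101 popcount=4 -> skip
r=78=1001110 popcount=4 -> skip
r=79=1001111 popcount=5 -> skip
r=80=1010000 popcount=2 -> KEEP
r=81=1010001 popcount=3 -> skip
r=82=1010010 popcount=3 -> skip
r=83=1010011 popcount=4 -> skip
Kept rows: 33 34 36 40 48 65 66 68 72 80

Answer: 33 34 36 40 48 65 66 68 72 80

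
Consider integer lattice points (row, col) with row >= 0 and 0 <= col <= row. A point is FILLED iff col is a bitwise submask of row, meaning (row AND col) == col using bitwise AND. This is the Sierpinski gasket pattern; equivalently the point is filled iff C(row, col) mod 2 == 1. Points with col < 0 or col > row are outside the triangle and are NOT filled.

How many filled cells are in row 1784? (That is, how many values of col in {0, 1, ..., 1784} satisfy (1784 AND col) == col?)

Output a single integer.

1784 in binary = 11011111000
popcount(1784) = number of 1-bits in 11011111000 = 7
A col c satisfies (1784 AND c) == c iff every set bit of c is also set in 1784; each of the 7 set bits of 1784 can independently be on or off in c.
count = 2^7 = 128

Answer: 128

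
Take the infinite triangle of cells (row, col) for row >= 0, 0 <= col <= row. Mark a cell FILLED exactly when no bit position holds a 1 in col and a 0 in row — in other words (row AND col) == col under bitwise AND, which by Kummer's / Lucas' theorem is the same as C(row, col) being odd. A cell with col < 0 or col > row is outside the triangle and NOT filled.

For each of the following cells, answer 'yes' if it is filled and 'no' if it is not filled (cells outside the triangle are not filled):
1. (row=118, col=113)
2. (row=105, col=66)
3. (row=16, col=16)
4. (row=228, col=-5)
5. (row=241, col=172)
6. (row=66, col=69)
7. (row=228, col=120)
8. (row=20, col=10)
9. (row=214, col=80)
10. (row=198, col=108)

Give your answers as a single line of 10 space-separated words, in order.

Answer: no no yes no no no no no yes no

Derivation:
(118,113): row=0b1110110, col=0b1110001, row AND col = 0b1110000 = 112; 112 != 113 -> empty
(105,66): row=0b1101001, col=0b1000010, row AND col = 0b1000000 = 64; 64 != 66 -> empty
(16,16): row=0b10000, col=0b10000, row AND col = 0b10000 = 16; 16 == 16 -> filled
(228,-5): col outside [0, 228] -> not filled
(241,172): row=0b11110001, col=0b10101100, row AND col = 0b10100000 = 160; 160 != 172 -> empty
(66,69): col outside [0, 66] -> not filled
(228,120): row=0b11100100, col=0b1111000, row AND col = 0b1100000 = 96; 96 != 120 -> empty
(20,10): row=0b10100, col=0b1010, row AND col = 0b0 = 0; 0 != 10 -> empty
(214,80): row=0b11010110, col=0b1010000, row AND col = 0b1010000 = 80; 80 == 80 -> filled
(198,108): row=0b11000110, col=0b1101100, row AND col = 0b1000100 = 68; 68 != 108 -> empty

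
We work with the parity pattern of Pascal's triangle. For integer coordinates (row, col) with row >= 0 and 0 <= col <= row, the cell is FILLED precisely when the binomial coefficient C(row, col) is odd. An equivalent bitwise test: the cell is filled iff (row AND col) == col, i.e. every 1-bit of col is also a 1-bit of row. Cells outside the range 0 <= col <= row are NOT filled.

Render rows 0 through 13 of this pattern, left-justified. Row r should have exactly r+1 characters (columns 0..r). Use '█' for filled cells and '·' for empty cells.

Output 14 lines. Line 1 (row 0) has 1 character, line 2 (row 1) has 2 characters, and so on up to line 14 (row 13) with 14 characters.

r0=0: █
r1=1: ██
r2=10: █·█
r3=11: ████
r4=100: █···█
r5=101: ██··██
r6=110: █·█·█·█
r7=111: ████████
r8=1000: █·······█
r9=1001: ██······██
r10=1010: █·█·····█·█
r11=1011: ████····████
r12=1100: █···█···█···█
r13=1101: ██··██··██··██

Answer: █
██
█·█
████
█···█
██··██
█·█·█·█
████████
█·······█
██······██
█·█·····█·█
████····████
█···█···█···█
██··██··██··██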